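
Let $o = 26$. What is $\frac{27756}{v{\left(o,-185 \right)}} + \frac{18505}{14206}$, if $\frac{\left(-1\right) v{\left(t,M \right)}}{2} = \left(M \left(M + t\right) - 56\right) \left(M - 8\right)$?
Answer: $\frac{105051791803}{80495273122} \approx 1.3051$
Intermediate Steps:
$v{\left(t,M \right)} = - 2 \left(-56 + M \left(M + t\right)\right) \left(-8 + M\right)$ ($v{\left(t,M \right)} = - 2 \left(M \left(M + t\right) - 56\right) \left(M - 8\right) = - 2 \left(-56 + M \left(M + t\right)\right) \left(M + \left(-31 + 23\right)\right) = - 2 \left(-56 + M \left(M + t\right)\right) \left(M - 8\right) = - 2 \left(-56 + M \left(M + t\right)\right) \left(-8 + M\right)$)
$\frac{27756}{v{\left(o,-185 \right)}} + \frac{18505}{14206} = \frac{27756}{-896 - 2 \left(-185\right)^{3} + 16 \left(-185\right)^{2} + 112 \left(-185\right) - 52 \left(-185\right)^{2} + 16 \left(-185\right) 26} + \frac{18505}{14206} = \frac{27756}{-896 - -12663250 + 16 \cdot 34225 - 20720 - 52 \cdot 34225 - 76960} + 18505 \cdot \frac{1}{14206} = \frac{27756}{-896 + 12663250 + 547600 - 20720 - 1779700 - 76960} + \frac{18505}{14206} = \frac{27756}{11332574} + \frac{18505}{14206} = 27756 \cdot \frac{1}{11332574} + \frac{18505}{14206} = \frac{13878}{5666287} + \frac{18505}{14206} = \frac{105051791803}{80495273122}$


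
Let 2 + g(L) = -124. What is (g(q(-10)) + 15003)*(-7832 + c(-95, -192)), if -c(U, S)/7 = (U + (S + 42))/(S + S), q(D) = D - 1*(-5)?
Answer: -14922637677/128 ≈ -1.1658e+8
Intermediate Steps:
q(D) = 5 + D (q(D) = D + 5 = 5 + D)
g(L) = -126 (g(L) = -2 - 124 = -126)
c(U, S) = -7*(42 + S + U)/(2*S) (c(U, S) = -7*(U + (S + 42))/(S + S) = -7*(U + (42 + S))/(2*S) = -7*(42 + S + U)*1/(2*S) = -7*(42 + S + U)/(2*S))
(g(q(-10)) + 15003)*(-7832 + c(-95, -192)) = (-126 + 15003)*(-7832 + (7/2)*(-42 - 1*(-192) - 1*(-95))/(-192)) = 14877*(-7832 + (7/2)*(-1/192)*(-42 + 192 + 95)) = 14877*(-7832 + (7/2)*(-1/192)*245) = 14877*(-7832 - 1715/384) = 14877*(-3009203/384) = -14922637677/128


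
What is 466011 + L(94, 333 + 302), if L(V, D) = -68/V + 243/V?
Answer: 43805209/94 ≈ 4.6601e+5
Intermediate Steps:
L(V, D) = 175/V
466011 + L(94, 333 + 302) = 466011 + 175/94 = 43805209/94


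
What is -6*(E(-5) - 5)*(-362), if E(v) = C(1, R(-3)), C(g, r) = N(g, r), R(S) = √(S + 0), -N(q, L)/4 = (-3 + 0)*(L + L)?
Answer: -10860 + 52128*I*√3 ≈ -10860.0 + 90288.0*I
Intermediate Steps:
N(q, L) = 24*L (N(q, L) = -4*(-3 + 0)*(L + L) = -(-12)*2*L = -(-24)*L = 24*L)
R(S) = √S
C(g, r) = 24*r
E(v) = 24*I*√3 (E(v) = 24*√(-3) = 24*(I*√3) = 24*I*√3)
-6*(E(-5) - 5)*(-362) = -6*(24*I*√3 - 5)*(-362) = -6*(-5 + 24*I*√3)*(-362) = (30 - 144*I*√3)*(-362) = -10860 + 52128*I*√3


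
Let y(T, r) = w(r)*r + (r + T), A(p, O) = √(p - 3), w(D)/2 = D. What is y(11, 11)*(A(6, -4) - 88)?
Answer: -23232 + 264*√3 ≈ -22775.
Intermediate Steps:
w(D) = 2*D
A(p, O) = √(-3 + p)
y(T, r) = T + r + 2*r² (y(T, r) = (2*r)*r + (r + T) = 2*r² + (T + r) = T + r + 2*r²)
y(11, 11)*(A(6, -4) - 88) = (11 + 11 + 2*11²)*(√(-3 + 6) - 88) = (11 + 11 + 2*121)*(√3 - 88) = (11 + 11 + 242)*(-88 + √3) = 264*(-88 + √3) = -23232 + 264*√3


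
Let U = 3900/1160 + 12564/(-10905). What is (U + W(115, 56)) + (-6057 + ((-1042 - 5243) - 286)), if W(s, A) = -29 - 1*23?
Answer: -2672858479/210830 ≈ -12678.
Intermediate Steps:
W(s, A) = -52 (W(s, A) = -29 - 23 = -52)
U = 465921/210830 (U = 3900*(1/1160) + 12564*(-1/10905) = 195/58 - 4188/3635 = 465921/210830 ≈ 2.2099)
(U + W(115, 56)) + (-6057 + ((-1042 - 5243) - 286)) = (465921/210830 - 52) + (-6057 + ((-1042 - 5243) - 286)) = -10497239/210830 + (-6057 + (-6285 - 286)) = -10497239/210830 + (-6057 - 6571) = -10497239/210830 - 12628 = -2672858479/210830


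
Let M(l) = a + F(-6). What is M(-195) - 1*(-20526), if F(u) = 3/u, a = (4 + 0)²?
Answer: 41083/2 ≈ 20542.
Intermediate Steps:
a = 16 (a = 4² = 16)
M(l) = 31/2 (M(l) = 16 + 3/(-6) = 16 + 3*(-⅙) = 16 - ½ = 31/2)
M(-195) - 1*(-20526) = 31/2 - 1*(-20526) = 31/2 + 20526 = 41083/2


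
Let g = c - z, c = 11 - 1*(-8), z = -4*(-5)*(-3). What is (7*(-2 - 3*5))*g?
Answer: -9401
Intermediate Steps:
z = -60 (z = 20*(-3) = -60)
c = 19 (c = 11 + 8 = 19)
g = 79 (g = 19 - 1*(-60) = 19 + 60 = 79)
(7*(-2 - 3*5))*g = (7*(-2 - 3*5))*79 = (7*(-2 - 15))*79 = (7*(-17))*79 = -119*79 = -9401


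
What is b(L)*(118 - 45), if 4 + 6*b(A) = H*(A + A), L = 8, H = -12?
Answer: -7154/3 ≈ -2384.7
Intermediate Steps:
b(A) = -2/3 - 4*A (b(A) = -2/3 + (-12*(A + A))/6 = -2/3 + (-24*A)/6 = -2/3 - 4*A)
b(L)*(118 - 45) = (-2/3 - 4*8)*(118 - 45) = (-2/3 - 32)*73 = -98/3*73 = -7154/3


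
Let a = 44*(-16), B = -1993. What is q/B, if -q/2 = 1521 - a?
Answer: 4450/1993 ≈ 2.2328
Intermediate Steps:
a = -704
q = -4450 (q = -2*(1521 - 1*(-704)) = -2*(1521 + 704) = -2*2225 = -4450)
q/B = -4450/(-1993) = -4450*(-1/1993) = 4450/1993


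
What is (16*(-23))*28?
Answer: -10304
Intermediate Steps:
(16*(-23))*28 = -368*28 = -10304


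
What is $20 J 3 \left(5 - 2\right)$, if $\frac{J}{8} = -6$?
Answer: $-8640$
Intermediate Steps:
$J = -48$ ($J = 8 \left(-6\right) = -48$)
$20 J 3 \left(5 - 2\right) = 20 \left(-48\right) 3 \left(5 - 2\right) = - 960 \cdot 3 \cdot 3 = \left(-960\right) 9 = -8640$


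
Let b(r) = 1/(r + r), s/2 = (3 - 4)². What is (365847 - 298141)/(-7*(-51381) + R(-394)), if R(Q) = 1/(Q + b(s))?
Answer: 106636950/566475521 ≈ 0.18825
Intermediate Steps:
s = 2 (s = 2*(3 - 4)² = 2*(-1)² = 2*1 = 2)
b(r) = 1/(2*r)
R(Q) = 1/(¼ + Q) (R(Q) = 1/(Q + (½)/2) = 1/(Q + (½)*(½)) = 1/(Q + ¼) = 1/(¼ + Q))
(365847 - 298141)/(-7*(-51381) + R(-394)) = (365847 - 298141)/(-7*(-51381) + 4/(1 + 4*(-394))) = 67706/(359667 + 4/(1 - 1576)) = 67706/(359667 + 4/(-1575)) = 67706/(359667 + 4*(-1/1575)) = 67706/(359667 - 4/1575) = 67706/(566475521/1575) = 67706*(1575/566475521) = 106636950/566475521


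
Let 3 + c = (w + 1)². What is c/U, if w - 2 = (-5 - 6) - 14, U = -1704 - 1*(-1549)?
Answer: -481/155 ≈ -3.1032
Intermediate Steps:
U = -155 (U = -1704 + 1549 = -155)
w = -23 (w = 2 + ((-5 - 6) - 14) = 2 + (-11 - 14) = 2 - 25 = -23)
c = 481 (c = -3 + (-23 + 1)² = -3 + (-22)² = -3 + 484 = 481)
c/U = 481/(-155) = 481*(-1/155) = -481/155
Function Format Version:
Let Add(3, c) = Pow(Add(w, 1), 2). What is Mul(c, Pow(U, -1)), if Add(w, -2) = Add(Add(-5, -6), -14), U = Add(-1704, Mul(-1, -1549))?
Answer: Rational(-481, 155) ≈ -3.1032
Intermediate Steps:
U = -155 (U = Add(-1704, 1549) = -155)
w = -23 (w = Add(2, Add(Add(-5, -6), -14)) = Add(2, Add(-11, -14)) = Add(2, -25) = -23)
c = 481 (c = Add(-3, Pow(Add(-23, 1), 2)) = Add(-3, Pow(-22, 2)) = Add(-3, 484) = 481)
Mul(c, Pow(U, -1)) = Mul(481, Pow(-155, -1)) = Mul(481, Rational(-1, 155)) = Rational(-481, 155)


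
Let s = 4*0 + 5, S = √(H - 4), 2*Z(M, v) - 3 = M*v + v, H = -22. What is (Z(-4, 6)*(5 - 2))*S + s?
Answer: 5 - 45*I*√26/2 ≈ 5.0 - 114.73*I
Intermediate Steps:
Z(M, v) = 3/2 + v/2 + M*v/2 (Z(M, v) = 3/2 + (M*v + v)/2 = 3/2 + (v + M*v)/2 = 3/2 + (v/2 + M*v/2) = 3/2 + v/2 + M*v/2)
S = I*√26 (S = √(-22 - 4) = √(-26) = I*√26 ≈ 5.099*I)
s = 5 (s = 0 + 5 = 5)
(Z(-4, 6)*(5 - 2))*S + s = ((3/2 + (½)*6 + (½)*(-4)*6)*(5 - 2))*(I*√26) + 5 = ((3/2 + 3 - 12)*3)*(I*√26) + 5 = (-15/2*3)*(I*√26) + 5 = -45*I*√26/2 + 5 = 5 - 45*I*√26/2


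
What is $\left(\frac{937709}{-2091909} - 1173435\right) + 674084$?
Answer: $- \frac{1044597788768}{2091909} \approx -4.9935 \cdot 10^{5}$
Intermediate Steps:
$\left(\frac{937709}{-2091909} - 1173435\right) + 674084 = \left(937709 \left(- \frac{1}{2091909}\right) - 1173435\right) + 674084 = \left(- \frac{937709}{2091909} - 1173435\right) + 674084 = - \frac{2454720175124}{2091909} + 674084 = - \frac{1044597788768}{2091909}$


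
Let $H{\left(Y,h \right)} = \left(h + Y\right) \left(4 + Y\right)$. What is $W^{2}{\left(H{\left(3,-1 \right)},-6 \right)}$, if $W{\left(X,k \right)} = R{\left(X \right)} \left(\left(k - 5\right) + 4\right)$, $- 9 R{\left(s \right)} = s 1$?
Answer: $\frac{9604}{81} \approx 118.57$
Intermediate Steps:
$H{\left(Y,h \right)} = \left(4 + Y\right) \left(Y + h\right)$ ($H{\left(Y,h \right)} = \left(Y + h\right) \left(4 + Y\right) = \left(4 + Y\right) \left(Y + h\right)$)
$R{\left(s \right)} = - \frac{s}{9}$ ($R{\left(s \right)} = - \frac{s 1}{9} = - \frac{s}{9}$)
$W{\left(X,k \right)} = - \frac{X \left(-1 + k\right)}{9}$ ($W{\left(X,k \right)} = - \frac{X}{9} \left(\left(k - 5\right) + 4\right) = - \frac{X}{9} \left(\left(-5 + k\right) + 4\right) = - \frac{X}{9} \left(-1 + k\right) = - \frac{X \left(-1 + k\right)}{9}$)
$W^{2}{\left(H{\left(3,-1 \right)},-6 \right)} = \left(\frac{\left(3^{2} + 4 \cdot 3 + 4 \left(-1\right) + 3 \left(-1\right)\right) \left(1 - -6\right)}{9}\right)^{2} = \left(\frac{\left(9 + 12 - 4 - 3\right) \left(1 + 6\right)}{9}\right)^{2} = \left(\frac{1}{9} \cdot 14 \cdot 7\right)^{2} = \left(\frac{98}{9}\right)^{2} = \frac{9604}{81}$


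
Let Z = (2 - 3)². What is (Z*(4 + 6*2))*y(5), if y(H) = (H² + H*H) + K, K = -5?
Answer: 720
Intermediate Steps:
y(H) = -5 + 2*H² (y(H) = (H² + H*H) - 5 = (H² + H²) - 5 = 2*H² - 5 = -5 + 2*H²)
Z = 1 (Z = (-1)² = 1)
(Z*(4 + 6*2))*y(5) = (1*(4 + 6*2))*(-5 + 2*5²) = (1*(4 + 12))*(-5 + 2*25) = (1*16)*(-5 + 50) = 16*45 = 720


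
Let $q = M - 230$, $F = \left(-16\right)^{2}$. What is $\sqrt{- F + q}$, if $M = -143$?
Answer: $i \sqrt{629} \approx 25.08 i$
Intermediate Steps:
$F = 256$
$q = -373$ ($q = -143 - 230 = -373$)
$\sqrt{- F + q} = \sqrt{\left(-1\right) 256 - 373} = \sqrt{-256 - 373} = \sqrt{-629} = i \sqrt{629}$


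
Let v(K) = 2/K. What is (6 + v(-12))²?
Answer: 1225/36 ≈ 34.028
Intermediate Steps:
(6 + v(-12))² = (6 + 2/(-12))² = (6 + 2*(-1/12))² = (6 - ⅙)² = (35/6)² = 1225/36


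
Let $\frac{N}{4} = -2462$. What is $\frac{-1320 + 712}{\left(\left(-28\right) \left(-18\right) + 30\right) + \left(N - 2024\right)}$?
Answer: $\frac{304}{5669} \approx 0.053625$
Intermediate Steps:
$N = -9848$ ($N = 4 \left(-2462\right) = -9848$)
$\frac{-1320 + 712}{\left(\left(-28\right) \left(-18\right) + 30\right) + \left(N - 2024\right)} = \frac{-1320 + 712}{\left(\left(-28\right) \left(-18\right) + 30\right) - 11872} = - \frac{608}{\left(504 + 30\right) - 11872} = - \frac{608}{534 - 11872} = - \frac{608}{-11338} = \left(-608\right) \left(- \frac{1}{11338}\right) = \frac{304}{5669}$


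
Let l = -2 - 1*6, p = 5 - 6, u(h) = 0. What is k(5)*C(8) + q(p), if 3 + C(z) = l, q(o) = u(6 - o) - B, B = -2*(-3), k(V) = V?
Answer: -61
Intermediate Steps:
B = 6
p = -1
l = -8 (l = -2 - 6 = -8)
q(o) = -6 (q(o) = 0 - 1*6 = 0 - 6 = -6)
C(z) = -11 (C(z) = -3 - 8 = -11)
k(5)*C(8) + q(p) = 5*(-11) - 6 = -55 - 6 = -61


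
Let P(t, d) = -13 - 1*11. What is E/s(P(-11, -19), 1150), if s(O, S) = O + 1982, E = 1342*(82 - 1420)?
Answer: -81618/89 ≈ -917.06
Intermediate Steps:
P(t, d) = -24 (P(t, d) = -13 - 11 = -24)
E = -1795596 (E = 1342*(-1338) = -1795596)
s(O, S) = 1982 + O
E/s(P(-11, -19), 1150) = -1795596/(1982 - 24) = -1795596/1958 = -1795596*1/1958 = -81618/89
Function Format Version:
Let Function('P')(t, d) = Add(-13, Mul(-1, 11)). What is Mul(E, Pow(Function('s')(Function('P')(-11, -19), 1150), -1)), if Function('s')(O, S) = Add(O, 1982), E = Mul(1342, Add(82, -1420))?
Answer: Rational(-81618, 89) ≈ -917.06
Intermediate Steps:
Function('P')(t, d) = -24 (Function('P')(t, d) = Add(-13, -11) = -24)
E = -1795596 (E = Mul(1342, -1338) = -1795596)
Function('s')(O, S) = Add(1982, O)
Mul(E, Pow(Function('s')(Function('P')(-11, -19), 1150), -1)) = Mul(-1795596, Pow(Add(1982, -24), -1)) = Mul(-1795596, Pow(1958, -1)) = Mul(-1795596, Rational(1, 1958)) = Rational(-81618, 89)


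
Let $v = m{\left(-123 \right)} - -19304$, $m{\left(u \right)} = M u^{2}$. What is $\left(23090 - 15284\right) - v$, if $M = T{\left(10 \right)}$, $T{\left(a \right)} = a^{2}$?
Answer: $-1524398$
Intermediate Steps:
$M = 100$ ($M = 10^{2} = 100$)
$m{\left(u \right)} = 100 u^{2}$
$v = 1532204$ ($v = 100 \left(-123\right)^{2} - -19304 = 100 \cdot 15129 + 19304 = 1512900 + 19304 = 1532204$)
$\left(23090 - 15284\right) - v = \left(23090 - 15284\right) - 1532204 = 7806 - 1532204 = -1524398$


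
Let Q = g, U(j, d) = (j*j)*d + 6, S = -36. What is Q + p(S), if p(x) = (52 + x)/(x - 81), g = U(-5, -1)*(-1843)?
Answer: 4096973/117 ≈ 35017.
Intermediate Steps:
U(j, d) = 6 + d*j**2 (U(j, d) = j**2*d + 6 = d*j**2 + 6 = 6 + d*j**2)
g = 35017 (g = (6 - 1*(-5)**2)*(-1843) = (6 - 1*25)*(-1843) = (6 - 25)*(-1843) = -19*(-1843) = 35017)
p(x) = (52 + x)/(-81 + x)
Q = 35017
Q + p(S) = 35017 + (52 - 36)/(-81 - 36) = 35017 + 16/(-117) = 35017 - 1/117*16 = 35017 - 16/117 = 4096973/117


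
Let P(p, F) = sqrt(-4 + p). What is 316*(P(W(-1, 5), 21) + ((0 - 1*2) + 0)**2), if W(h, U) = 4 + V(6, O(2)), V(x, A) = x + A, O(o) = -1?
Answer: 1264 + 316*sqrt(5) ≈ 1970.6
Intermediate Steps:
V(x, A) = A + x
W(h, U) = 9 (W(h, U) = 4 + (-1 + 6) = 4 + 5 = 9)
316*(P(W(-1, 5), 21) + ((0 - 1*2) + 0)**2) = 316*(sqrt(-4 + 9) + ((0 - 1*2) + 0)**2) = 316*(sqrt(5) + ((0 - 2) + 0)**2) = 316*(sqrt(5) + (-2 + 0)**2) = 316*(sqrt(5) + (-2)**2) = 316*(sqrt(5) + 4) = 316*(4 + sqrt(5)) = 1264 + 316*sqrt(5)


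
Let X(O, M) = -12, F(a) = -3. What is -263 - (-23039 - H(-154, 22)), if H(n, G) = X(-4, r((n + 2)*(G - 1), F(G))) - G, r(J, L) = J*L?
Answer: 22742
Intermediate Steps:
H(n, G) = -12 - G
-263 - (-23039 - H(-154, 22)) = -263 - (-23039 - (-12 - 1*22)) = -263 - (-23039 - (-12 - 22)) = -263 - (-23039 - 1*(-34)) = -263 - (-23039 + 34) = -263 - 1*(-23005) = -263 + 23005 = 22742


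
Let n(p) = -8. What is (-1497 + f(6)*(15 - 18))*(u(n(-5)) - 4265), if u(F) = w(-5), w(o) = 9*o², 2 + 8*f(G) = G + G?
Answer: 6063030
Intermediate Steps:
f(G) = -¼ + G/4 (f(G) = -¼ + (G + G)/8 = -¼ + (2*G)/8 = -¼ + G/4)
u(F) = 225 (u(F) = 9*(-5)² = 9*25 = 225)
(-1497 + f(6)*(15 - 18))*(u(n(-5)) - 4265) = (-1497 + (-¼ + (¼)*6)*(15 - 18))*(225 - 4265) = (-1497 + (-¼ + 3/2)*(-3))*(-4040) = (-1497 + (5/4)*(-3))*(-4040) = (-1497 - 15/4)*(-4040) = -6003/4*(-4040) = 6063030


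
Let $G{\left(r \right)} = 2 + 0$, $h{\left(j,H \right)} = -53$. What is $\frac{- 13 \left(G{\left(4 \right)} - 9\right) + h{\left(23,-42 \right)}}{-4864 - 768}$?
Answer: $- \frac{19}{2816} \approx -0.0067472$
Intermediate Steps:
$G{\left(r \right)} = 2$
$\frac{- 13 \left(G{\left(4 \right)} - 9\right) + h{\left(23,-42 \right)}}{-4864 - 768} = \frac{- 13 \left(2 - 9\right) - 53}{-4864 - 768} = \frac{\left(-13\right) \left(-7\right) - 53}{-5632} = \left(91 - 53\right) \left(- \frac{1}{5632}\right) = 38 \left(- \frac{1}{5632}\right) = - \frac{19}{2816}$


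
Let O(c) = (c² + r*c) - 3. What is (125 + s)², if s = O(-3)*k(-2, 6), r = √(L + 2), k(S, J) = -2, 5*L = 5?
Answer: 12877 + 1356*√3 ≈ 15226.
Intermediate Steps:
L = 1 (L = (⅕)*5 = 1)
r = √3 (r = √(1 + 2) = √3 ≈ 1.7320)
O(c) = -3 + c² + c*√3 (O(c) = (c² + √3*c) - 3 = (c² + c*√3) - 3 = -3 + c² + c*√3)
s = -12 + 6*√3 (s = (-3 + (-3)² - 3*√3)*(-2) = (-3 + 9 - 3*√3)*(-2) = (6 - 3*√3)*(-2) = -12 + 6*√3 ≈ -1.6077)
(125 + s)² = (125 + (-12 + 6*√3))² = (113 + 6*√3)²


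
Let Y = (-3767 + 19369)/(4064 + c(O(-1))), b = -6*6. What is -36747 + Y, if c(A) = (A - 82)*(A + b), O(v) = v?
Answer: -262174243/7135 ≈ -36745.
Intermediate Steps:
b = -36
c(A) = (-82 + A)*(-36 + A) (c(A) = (A - 82)*(A - 36) = (-82 + A)*(-36 + A))
Y = 15602/7135 (Y = (-3767 + 19369)/(4064 + (2952 + (-1)**2 - 118*(-1))) = 15602/(4064 + (2952 + 1 + 118)) = 15602/(4064 + 3071) = 15602/7135 ≈ 2.1867)
-36747 + Y = -36747 + 15602/7135 = -262174243/7135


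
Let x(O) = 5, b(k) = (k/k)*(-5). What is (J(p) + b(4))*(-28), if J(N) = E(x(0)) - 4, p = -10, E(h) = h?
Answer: 112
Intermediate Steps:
b(k) = -5 (b(k) = 1*(-5) = -5)
J(N) = 1 (J(N) = 5 - 4 = 1)
(J(p) + b(4))*(-28) = (1 - 5)*(-28) = -4*(-28) = 112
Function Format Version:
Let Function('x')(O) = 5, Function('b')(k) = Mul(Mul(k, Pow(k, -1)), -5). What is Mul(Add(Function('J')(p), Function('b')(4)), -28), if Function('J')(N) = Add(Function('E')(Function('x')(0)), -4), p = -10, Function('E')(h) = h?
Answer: 112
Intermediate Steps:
Function('b')(k) = -5 (Function('b')(k) = Mul(1, -5) = -5)
Function('J')(N) = 1 (Function('J')(N) = Add(5, -4) = 1)
Mul(Add(Function('J')(p), Function('b')(4)), -28) = Mul(Add(1, -5), -28) = Mul(-4, -28) = 112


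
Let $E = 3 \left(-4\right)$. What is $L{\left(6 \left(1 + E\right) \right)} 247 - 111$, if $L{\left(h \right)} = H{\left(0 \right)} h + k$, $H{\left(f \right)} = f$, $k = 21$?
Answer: $5076$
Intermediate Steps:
$E = -12$
$L{\left(h \right)} = 21$ ($L{\left(h \right)} = 0 h + 21 = 0 + 21 = 21$)
$L{\left(6 \left(1 + E\right) \right)} 247 - 111 = 21 \cdot 247 - 111 = 5187 - 111 = 5076$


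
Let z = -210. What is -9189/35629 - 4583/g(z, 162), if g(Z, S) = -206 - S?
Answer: 159906155/13111472 ≈ 12.196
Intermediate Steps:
-9189/35629 - 4583/g(z, 162) = -9189/35629 - 4583/(-206 - 1*162) = -9189*1/35629 - 4583/(-206 - 162) = -9189/35629 - 4583/(-368) = -9189/35629 - 4583*(-1/368) = -9189/35629 + 4583/368 = 159906155/13111472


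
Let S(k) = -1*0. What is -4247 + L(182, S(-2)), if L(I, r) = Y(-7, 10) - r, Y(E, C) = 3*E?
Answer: -4268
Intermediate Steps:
S(k) = 0
L(I, r) = -21 - r (L(I, r) = 3*(-7) - r = -21 - r)
-4247 + L(182, S(-2)) = -4247 + (-21 - 1*0) = -4247 + (-21 + 0) = -4247 - 21 = -4268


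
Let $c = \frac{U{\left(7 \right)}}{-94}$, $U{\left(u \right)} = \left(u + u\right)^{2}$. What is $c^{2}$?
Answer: $\frac{9604}{2209} \approx 4.3477$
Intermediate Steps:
$U{\left(u \right)} = 4 u^{2}$ ($U{\left(u \right)} = \left(2 u\right)^{2} = 4 u^{2}$)
$c = - \frac{98}{47}$ ($c = \frac{4 \cdot 7^{2}}{-94} = 4 \cdot 49 \left(- \frac{1}{94}\right) = 196 \left(- \frac{1}{94}\right) = - \frac{98}{47} \approx -2.0851$)
$c^{2} = \left(- \frac{98}{47}\right)^{2} = \frac{9604}{2209}$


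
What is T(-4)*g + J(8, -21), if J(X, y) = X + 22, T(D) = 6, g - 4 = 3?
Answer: 72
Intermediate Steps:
g = 7 (g = 4 + 3 = 7)
J(X, y) = 22 + X
T(-4)*g + J(8, -21) = 6*7 + (22 + 8) = 42 + 30 = 72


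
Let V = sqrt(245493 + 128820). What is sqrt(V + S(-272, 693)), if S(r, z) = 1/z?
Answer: sqrt(77 + 53361*sqrt(374313))/231 ≈ 24.735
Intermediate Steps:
V = sqrt(374313) ≈ 611.81
sqrt(V + S(-272, 693)) = sqrt(sqrt(374313) + 1/693) = sqrt(1/693 + sqrt(374313))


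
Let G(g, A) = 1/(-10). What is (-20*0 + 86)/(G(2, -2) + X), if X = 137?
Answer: 860/1369 ≈ 0.62820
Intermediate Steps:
G(g, A) = -⅒
(-20*0 + 86)/(G(2, -2) + X) = (-20*0 + 86)/(-⅒ + 137) = (0 + 86)/(1369/10) = (10/1369)*86 = 860/1369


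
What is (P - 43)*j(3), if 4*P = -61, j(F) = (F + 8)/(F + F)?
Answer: -2563/24 ≈ -106.79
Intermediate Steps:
j(F) = (8 + F)/(2*F) (j(F) = (8 + F)/((2*F)) = (8 + F)*(1/(2*F)) = (8 + F)/(2*F))
P = -61/4 (P = (¼)*(-61) = -61/4 ≈ -15.250)
(P - 43)*j(3) = (-61/4 - 43)*((½)*(8 + 3)/3) = -233*11/(8*3) = -233/4*11/6 = -2563/24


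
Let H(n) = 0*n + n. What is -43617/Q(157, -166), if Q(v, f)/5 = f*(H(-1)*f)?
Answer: 43617/137780 ≈ 0.31657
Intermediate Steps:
H(n) = n (H(n) = 0 + n = n)
Q(v, f) = -5*f**2 (Q(v, f) = 5*(f*(-f)) = 5*(-f**2) = -5*f**2)
-43617/Q(157, -166) = -43617/((-5*(-166)**2)) = -43617/((-5*27556)) = -43617/(-137780) = -43617*(-1/137780) = 43617/137780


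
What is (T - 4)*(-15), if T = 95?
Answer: -1365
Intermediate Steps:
(T - 4)*(-15) = (95 - 4)*(-15) = 91*(-15) = -1365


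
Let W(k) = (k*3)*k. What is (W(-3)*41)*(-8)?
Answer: -8856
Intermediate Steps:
W(k) = 3*k² (W(k) = (3*k)*k = 3*k²)
(W(-3)*41)*(-8) = ((3*(-3)²)*41)*(-8) = ((3*9)*41)*(-8) = (27*41)*(-8) = 1107*(-8) = -8856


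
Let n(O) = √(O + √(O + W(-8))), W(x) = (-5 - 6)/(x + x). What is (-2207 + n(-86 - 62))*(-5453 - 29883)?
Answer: 77986552 - 17668*√(-592 + I*√2357) ≈ 7.7969e+7 - 4.3024e+5*I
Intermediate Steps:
W(x) = -11/(2*x) (W(x) = -11*1/(2*x) = -11/(2*x))
n(O) = √(O + √(11/16 + O)) (n(O) = √(O + √(O - 11/2/(-8))) = √(O + √(O - 11/2*(-⅛))) = √(O + √(O + 11/16)) = √(O + √(11/16 + O)))
(-2207 + n(-86 - 62))*(-5453 - 29883) = (-2207 + √(√(11 + 16*(-86 - 62)) + 4*(-86 - 62))/2)*(-5453 - 29883) = (-2207 + √(√(11 + 16*(-148)) + 4*(-148))/2)*(-35336) = (-2207 + √(√(11 - 2368) - 592)/2)*(-35336) = (-2207 + √(√(-2357) - 592)/2)*(-35336) = (-2207 + √(I*√2357 - 592)/2)*(-35336) = (-2207 + √(-592 + I*√2357)/2)*(-35336) = 77986552 - 17668*√(-592 + I*√2357)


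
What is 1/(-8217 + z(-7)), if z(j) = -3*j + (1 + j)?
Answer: -1/8202 ≈ -0.00012192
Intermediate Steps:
z(j) = 1 - 2*j
1/(-8217 + z(-7)) = 1/(-8217 + (1 - 2*(-7))) = 1/(-8217 + (1 + 14)) = 1/(-8217 + 15) = 1/(-8202) = -1/8202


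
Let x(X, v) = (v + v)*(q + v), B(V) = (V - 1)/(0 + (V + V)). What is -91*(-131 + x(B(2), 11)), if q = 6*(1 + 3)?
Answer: -58149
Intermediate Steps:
B(V) = (-1 + V)/(2*V) (B(V) = (-1 + V)/(0 + 2*V) = (-1 + V)/((2*V)) = (-1 + V)*(1/(2*V)) = (-1 + V)/(2*V))
q = 24 (q = 6*4 = 24)
x(X, v) = 2*v*(24 + v) (x(X, v) = (v + v)*(24 + v) = (2*v)*(24 + v) = 2*v*(24 + v))
-91*(-131 + x(B(2), 11)) = -91*(-131 + 2*11*(24 + 11)) = -91*(-131 + 2*11*35) = -91*(-131 + 770) = -91*639 = -58149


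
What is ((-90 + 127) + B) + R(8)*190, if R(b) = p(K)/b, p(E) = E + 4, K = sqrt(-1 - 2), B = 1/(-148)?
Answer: 19535/148 + 95*I*sqrt(3)/4 ≈ 131.99 + 41.136*I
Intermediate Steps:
B = -1/148 ≈ -0.0067568
K = I*sqrt(3) (K = sqrt(-3) = I*sqrt(3) ≈ 1.732*I)
p(E) = 4 + E
R(b) = (4 + I*sqrt(3))/b
((-90 + 127) + B) + R(8)*190 = ((-90 + 127) - 1/148) + ((4 + I*sqrt(3))/8)*190 = (37 - 1/148) + ((4 + I*sqrt(3))/8)*190 = 5475/148 + (1/2 + I*sqrt(3)/8)*190 = 5475/148 + (95 + 95*I*sqrt(3)/4) = 19535/148 + 95*I*sqrt(3)/4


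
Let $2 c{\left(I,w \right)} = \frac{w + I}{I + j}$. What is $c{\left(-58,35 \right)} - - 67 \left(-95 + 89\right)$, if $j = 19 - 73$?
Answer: $- \frac{90025}{224} \approx -401.9$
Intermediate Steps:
$j = -54$
$c{\left(I,w \right)} = \frac{I + w}{2 \left(-54 + I\right)}$ ($c{\left(I,w \right)} = \frac{\left(w + I\right) \frac{1}{I - 54}}{2} = \frac{\left(I + w\right) \frac{1}{-54 + I}}{2} = \frac{\frac{1}{-54 + I} \left(I + w\right)}{2} = \frac{I + w}{2 \left(-54 + I\right)}$)
$c{\left(-58,35 \right)} - - 67 \left(-95 + 89\right) = \frac{-58 + 35}{2 \left(-54 - 58\right)} - - 67 \left(-95 + 89\right) = \frac{1}{2} \frac{1}{-112} \left(-23\right) - \left(-67\right) \left(-6\right) = \frac{1}{2} \left(- \frac{1}{112}\right) \left(-23\right) - 402 = \frac{23}{224} - 402 = - \frac{90025}{224}$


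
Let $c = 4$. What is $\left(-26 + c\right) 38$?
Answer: $-836$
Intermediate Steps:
$\left(-26 + c\right) 38 = \left(-26 + 4\right) 38 = \left(-22\right) 38 = -836$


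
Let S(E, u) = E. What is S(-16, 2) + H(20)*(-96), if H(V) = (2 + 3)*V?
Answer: -9616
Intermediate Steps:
H(V) = 5*V
S(-16, 2) + H(20)*(-96) = -16 + (5*20)*(-96) = -16 + 100*(-96) = -16 - 9600 = -9616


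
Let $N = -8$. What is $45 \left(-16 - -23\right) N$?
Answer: $-2520$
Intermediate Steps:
$45 \left(-16 - -23\right) N = 45 \left(-16 - -23\right) \left(-8\right) = 45 \left(-16 + 23\right) \left(-8\right) = 45 \cdot 7 \left(-8\right) = 315 \left(-8\right) = -2520$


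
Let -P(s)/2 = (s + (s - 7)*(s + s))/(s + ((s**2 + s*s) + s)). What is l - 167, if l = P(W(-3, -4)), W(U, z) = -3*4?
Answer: -1874/11 ≈ -170.36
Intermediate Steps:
W(U, z) = -12
P(s) = -2*(s + 2*s*(-7 + s))/(2*s + 2*s**2) (P(s) = -2*(s + (s - 7)*(s + s))/(s + ((s**2 + s*s) + s)) = -2*(s + (-7 + s)*(2*s))/(s + ((s**2 + s**2) + s)) = -2*(s + 2*s*(-7 + s))/(s + (2*s**2 + s)) = -2*(s + 2*s*(-7 + s))/(s + (s + 2*s**2)) = -2*(s + 2*s*(-7 + s))/(2*s + 2*s**2))
l = -37/11 (l = (13 - 2*(-12))/(1 - 12) = (13 + 24)/(-11) = -1/11*37 = -37/11 ≈ -3.3636)
l - 167 = -37/11 - 167 = -1874/11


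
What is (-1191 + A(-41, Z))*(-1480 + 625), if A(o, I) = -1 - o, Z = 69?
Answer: 984105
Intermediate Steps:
(-1191 + A(-41, Z))*(-1480 + 625) = (-1191 + (-1 - 1*(-41)))*(-1480 + 625) = (-1191 + (-1 + 41))*(-855) = (-1191 + 40)*(-855) = -1151*(-855) = 984105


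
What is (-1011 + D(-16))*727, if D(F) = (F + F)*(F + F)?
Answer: 9451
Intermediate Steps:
D(F) = 4*F**2 (D(F) = (2*F)*(2*F) = 4*F**2)
(-1011 + D(-16))*727 = (-1011 + 4*(-16)**2)*727 = (-1011 + 4*256)*727 = (-1011 + 1024)*727 = 13*727 = 9451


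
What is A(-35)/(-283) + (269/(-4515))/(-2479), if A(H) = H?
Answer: 391820102/3167529855 ≈ 0.12370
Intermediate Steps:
A(-35)/(-283) + (269/(-4515))/(-2479) = -35/(-283) + (269/(-4515))/(-2479) = -35*(-1/283) + (269*(-1/4515))*(-1/2479) = 35/283 - 269/4515*(-1/2479) = 35/283 + 269/11192685 = 391820102/3167529855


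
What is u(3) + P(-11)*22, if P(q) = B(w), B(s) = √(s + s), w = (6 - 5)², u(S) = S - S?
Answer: 22*√2 ≈ 31.113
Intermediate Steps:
u(S) = 0
w = 1 (w = 1² = 1)
B(s) = √2*√s (B(s) = √(2*s) = √2*√s)
P(q) = √2 (P(q) = √2*√1 = √2*1 = √2)
u(3) + P(-11)*22 = 0 + √2*22 = 0 + 22*√2 = 22*√2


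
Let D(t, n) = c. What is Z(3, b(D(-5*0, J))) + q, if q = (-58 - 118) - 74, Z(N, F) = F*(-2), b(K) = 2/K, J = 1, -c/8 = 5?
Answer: -2499/10 ≈ -249.90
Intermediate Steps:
c = -40 (c = -8*5 = -40)
D(t, n) = -40
Z(N, F) = -2*F
q = -250 (q = -176 - 74 = -250)
Z(3, b(D(-5*0, J))) + q = -4/(-40) - 250 = -4*(-1)/40 - 250 = -2*(-1/20) - 250 = 1/10 - 250 = -2499/10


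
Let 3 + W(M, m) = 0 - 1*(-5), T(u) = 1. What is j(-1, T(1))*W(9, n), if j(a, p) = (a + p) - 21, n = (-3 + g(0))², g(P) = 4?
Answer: -42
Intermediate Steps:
n = 1 (n = (-3 + 4)² = 1² = 1)
W(M, m) = 2 (W(M, m) = -3 + (0 - 1*(-5)) = -3 + (0 + 5) = -3 + 5 = 2)
j(a, p) = -21 + a + p
j(-1, T(1))*W(9, n) = (-21 - 1 + 1)*2 = -21*2 = -42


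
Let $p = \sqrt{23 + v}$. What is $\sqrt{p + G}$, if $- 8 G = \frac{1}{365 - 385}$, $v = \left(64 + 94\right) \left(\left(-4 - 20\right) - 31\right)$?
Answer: $\frac{\sqrt{10 + 14400 i \sqrt{107}}}{40} \approx 6.8229 + 6.8224 i$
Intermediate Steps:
$v = -8690$ ($v = 158 \left(\left(-4 - 20\right) - 31\right) = 158 \left(-24 - 31\right) = 158 \left(-55\right) = -8690$)
$p = 9 i \sqrt{107}$ ($p = \sqrt{23 - 8690} = \sqrt{-8667} = 9 i \sqrt{107} \approx 93.097 i$)
$G = \frac{1}{160}$ ($G = - \frac{1}{8 \left(365 - 385\right)} = - \frac{1}{8 \left(-20\right)} = \left(- \frac{1}{8}\right) \left(- \frac{1}{20}\right) = \frac{1}{160} \approx 0.00625$)
$\sqrt{p + G} = \sqrt{9 i \sqrt{107} + \frac{1}{160}} = \sqrt{\frac{1}{160} + 9 i \sqrt{107}}$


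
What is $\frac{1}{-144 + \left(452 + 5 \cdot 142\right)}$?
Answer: $\frac{1}{1018} \approx 0.00098232$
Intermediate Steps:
$\frac{1}{-144 + \left(452 + 5 \cdot 142\right)} = \frac{1}{-144 + \left(452 + 710\right)} = \frac{1}{-144 + 1162} = \frac{1}{1018}$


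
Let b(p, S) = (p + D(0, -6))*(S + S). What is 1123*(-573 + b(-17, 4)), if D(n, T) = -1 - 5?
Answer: -850111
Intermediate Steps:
D(n, T) = -6
b(p, S) = 2*S*(-6 + p) (b(p, S) = (p - 6)*(S + S) = (-6 + p)*(2*S) = 2*S*(-6 + p))
1123*(-573 + b(-17, 4)) = 1123*(-573 + 2*4*(-6 - 17)) = 1123*(-573 + 2*4*(-23)) = 1123*(-573 - 184) = 1123*(-757) = -850111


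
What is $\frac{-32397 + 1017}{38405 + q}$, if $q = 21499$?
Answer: $- \frac{2615}{4992} \approx -0.52384$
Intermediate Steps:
$\frac{-32397 + 1017}{38405 + q} = \frac{-32397 + 1017}{38405 + 21499} = - \frac{31380}{59904} = \left(-31380\right) \frac{1}{59904} = - \frac{2615}{4992}$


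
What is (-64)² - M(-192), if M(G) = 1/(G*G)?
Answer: 150994943/36864 ≈ 4096.0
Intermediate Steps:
M(G) = G⁻² (M(G) = 1/(G²) = G⁻²)
(-64)² - M(-192) = (-64)² - 1/(-192)² = 4096 - 1*1/36864 = 4096 - 1/36864 = 150994943/36864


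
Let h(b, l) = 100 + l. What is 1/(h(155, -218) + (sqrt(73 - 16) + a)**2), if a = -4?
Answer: 15/541 - 8*sqrt(57)/1623 ≈ -0.0094878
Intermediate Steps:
1/(h(155, -218) + (sqrt(73 - 16) + a)**2) = 1/((100 - 218) + (sqrt(73 - 16) - 4)**2) = 1/(-118 + (sqrt(57) - 4)**2) = 1/(-118 + (-4 + sqrt(57))**2)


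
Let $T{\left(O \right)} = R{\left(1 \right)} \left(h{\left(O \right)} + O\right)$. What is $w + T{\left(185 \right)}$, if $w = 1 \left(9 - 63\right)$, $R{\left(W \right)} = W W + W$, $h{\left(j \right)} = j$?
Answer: $686$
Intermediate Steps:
$R{\left(W \right)} = W + W^{2}$ ($R{\left(W \right)} = W^{2} + W = W + W^{2}$)
$T{\left(O \right)} = 4 O$ ($T{\left(O \right)} = 1 \left(1 + 1\right) \left(O + O\right) = 1 \cdot 2 \cdot 2 O = 2 \cdot 2 O = 4 O$)
$w = -54$ ($w = 1 \left(-54\right) = -54$)
$w + T{\left(185 \right)} = -54 + 4 \cdot 185 = -54 + 740 = 686$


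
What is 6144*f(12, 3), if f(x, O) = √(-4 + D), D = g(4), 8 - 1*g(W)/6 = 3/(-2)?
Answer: 6144*√53 ≈ 44729.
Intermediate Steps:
g(W) = 57 (g(W) = 48 - 18/(-2) = 48 - 18*(-1)/2 = 48 - 6*(-3/2) = 48 + 9 = 57)
D = 57
f(x, O) = √53 (f(x, O) = √(-4 + 57) = √53)
6144*f(12, 3) = 6144*√53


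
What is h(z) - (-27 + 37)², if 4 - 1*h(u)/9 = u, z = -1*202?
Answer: 1754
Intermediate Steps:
z = -202
h(u) = 36 - 9*u
h(z) - (-27 + 37)² = (36 - 9*(-202)) - (-27 + 37)² = (36 + 1818) - 1*10² = 1854 - 1*100 = 1854 - 100 = 1754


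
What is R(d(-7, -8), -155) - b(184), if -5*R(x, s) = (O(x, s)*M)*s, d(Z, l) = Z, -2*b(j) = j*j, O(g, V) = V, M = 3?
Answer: 2513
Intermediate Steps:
b(j) = -j²/2 (b(j) = -j*j/2 = -j²/2)
R(x, s) = -3*s²/5 (R(x, s) = -s*3*s/5 = -3*s*s/5 = -3*s²/5)
R(d(-7, -8), -155) - b(184) = -⅗*(-155)² - (-1)*184²/2 = -⅗*24025 - (-1)*33856/2 = -14415 - 1*(-16928) = -14415 + 16928 = 2513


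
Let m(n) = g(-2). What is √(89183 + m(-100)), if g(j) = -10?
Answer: √89173 ≈ 298.62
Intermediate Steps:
m(n) = -10
√(89183 + m(-100)) = √(89183 - 10) = √89173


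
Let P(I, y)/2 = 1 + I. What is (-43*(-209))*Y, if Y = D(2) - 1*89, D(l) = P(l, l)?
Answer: -745921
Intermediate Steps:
P(I, y) = 2 + 2*I (P(I, y) = 2*(1 + I) = 2 + 2*I)
D(l) = 2 + 2*l
Y = -83 (Y = (2 + 2*2) - 1*89 = (2 + 4) - 89 = 6 - 89 = -83)
(-43*(-209))*Y = -43*(-209)*(-83) = 8987*(-83) = -745921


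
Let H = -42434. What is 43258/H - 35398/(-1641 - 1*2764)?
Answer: 655763621/93460885 ≈ 7.0164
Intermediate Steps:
43258/H - 35398/(-1641 - 1*2764) = 43258/(-42434) - 35398/(-1641 - 1*2764) = 43258*(-1/42434) - 35398/(-1641 - 2764) = -21629/21217 - 35398/(-4405) = -21629/21217 - 35398*(-1/4405) = -21629/21217 + 35398/4405 = 655763621/93460885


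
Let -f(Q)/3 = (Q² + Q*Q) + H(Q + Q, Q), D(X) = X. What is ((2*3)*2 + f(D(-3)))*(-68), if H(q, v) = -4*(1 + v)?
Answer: 4488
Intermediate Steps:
H(q, v) = -4 - 4*v
f(Q) = 12 - 6*Q² + 12*Q (f(Q) = -3*((Q² + Q*Q) + (-4 - 4*Q)) = -3*((Q² + Q²) + (-4 - 4*Q)) = -3*(2*Q² + (-4 - 4*Q)) = -3*(-4 - 4*Q + 2*Q²) = 12 - 6*Q² + 12*Q)
((2*3)*2 + f(D(-3)))*(-68) = ((2*3)*2 + (12 - 6*(-3)² + 12*(-3)))*(-68) = (6*2 + (12 - 6*9 - 36))*(-68) = (12 + (12 - 54 - 36))*(-68) = (12 - 78)*(-68) = -66*(-68) = 4488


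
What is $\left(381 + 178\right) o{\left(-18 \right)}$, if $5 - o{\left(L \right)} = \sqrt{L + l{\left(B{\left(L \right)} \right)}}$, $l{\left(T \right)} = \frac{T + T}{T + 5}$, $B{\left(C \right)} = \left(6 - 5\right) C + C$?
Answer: $2795 - \frac{5031 i \sqrt{186}}{31} \approx 2795.0 - 2213.3 i$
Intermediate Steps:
$B{\left(C \right)} = 2 C$ ($B{\left(C \right)} = 1 C + C = C + C = 2 C$)
$l{\left(T \right)} = \frac{2 T}{5 + T}$
$o{\left(L \right)} = 5 - \sqrt{L + \frac{4 L}{5 + 2 L}}$ ($o{\left(L \right)} = 5 - \sqrt{L + \frac{2 \cdot 2 L}{5 + 2 L}} = 5 - \sqrt{L + \frac{4 L}{5 + 2 L}}$)
$\left(381 + 178\right) o{\left(-18 \right)} = \left(381 + 178\right) \left(5 - \sqrt{- \frac{18 \left(9 + 2 \left(-18\right)\right)}{5 + 2 \left(-18\right)}}\right) = 559 \left(5 - \sqrt{- \frac{18 \left(9 - 36\right)}{5 - 36}}\right) = 559 \left(5 - \sqrt{\left(-18\right) \frac{1}{-31} \left(-27\right)}\right) = 559 \left(5 - \sqrt{\left(-18\right) \left(- \frac{1}{31}\right) \left(-27\right)}\right) = 559 \left(5 - \sqrt{- \frac{486}{31}}\right) = 559 \left(5 - \frac{9 i \sqrt{186}}{31}\right) = 2795 - \frac{5031 i \sqrt{186}}{31}$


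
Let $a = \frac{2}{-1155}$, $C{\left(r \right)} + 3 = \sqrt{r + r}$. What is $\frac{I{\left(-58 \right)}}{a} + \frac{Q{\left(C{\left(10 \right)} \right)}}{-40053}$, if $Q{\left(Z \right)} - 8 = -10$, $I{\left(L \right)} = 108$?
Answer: $- \frac{2498105608}{40053} \approx -62370.0$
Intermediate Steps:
$C{\left(r \right)} = -3 + \sqrt{2} \sqrt{r}$ ($C{\left(r \right)} = -3 + \sqrt{r + r} = -3 + \sqrt{2 r} = -3 + \sqrt{2} \sqrt{r}$)
$Q{\left(Z \right)} = -2$ ($Q{\left(Z \right)} = 8 - 10 = -2$)
$a = - \frac{2}{1155}$ ($a = 2 \left(- \frac{1}{1155}\right) = - \frac{2}{1155} \approx -0.0017316$)
$\frac{I{\left(-58 \right)}}{a} + \frac{Q{\left(C{\left(10 \right)} \right)}}{-40053} = \frac{108}{- \frac{2}{1155}} - \frac{2}{-40053} = 108 \left(- \frac{1155}{2}\right) - - \frac{2}{40053} = -62370 + \frac{2}{40053} = - \frac{2498105608}{40053}$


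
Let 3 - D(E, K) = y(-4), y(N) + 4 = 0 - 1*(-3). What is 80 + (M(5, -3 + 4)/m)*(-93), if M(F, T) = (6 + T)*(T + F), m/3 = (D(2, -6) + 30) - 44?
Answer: 1051/5 ≈ 210.20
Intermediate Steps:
y(N) = -1 (y(N) = -4 + (0 - 1*(-3)) = -4 + (0 + 3) = -4 + 3 = -1)
D(E, K) = 4 (D(E, K) = 3 - 1*(-1) = 3 + 1 = 4)
m = -30 (m = 3*((4 + 30) - 44) = 3*(34 - 44) = 3*(-10) = -30)
M(F, T) = (6 + T)*(F + T)
80 + (M(5, -3 + 4)/m)*(-93) = 80 + (((-3 + 4)**2 + 6*5 + 6*(-3 + 4) + 5*(-3 + 4))/(-30))*(-93) = 80 + ((1**2 + 30 + 6*1 + 5*1)*(-1/30))*(-93) = 80 + ((1 + 30 + 6 + 5)*(-1/30))*(-93) = 80 + (42*(-1/30))*(-93) = 80 - 7/5*(-93) = 80 + 651/5 = 1051/5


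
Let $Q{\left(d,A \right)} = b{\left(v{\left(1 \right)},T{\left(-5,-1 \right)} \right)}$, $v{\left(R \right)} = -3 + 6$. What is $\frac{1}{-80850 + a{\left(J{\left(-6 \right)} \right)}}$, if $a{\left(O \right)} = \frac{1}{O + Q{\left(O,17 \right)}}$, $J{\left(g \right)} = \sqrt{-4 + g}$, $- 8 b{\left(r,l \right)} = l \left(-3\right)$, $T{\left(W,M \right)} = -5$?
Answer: $- \frac{34967685}{2827142183282} + \frac{16 i \sqrt{10}}{1413571091641} \approx -1.2369 \cdot 10^{-5} + 3.5793 \cdot 10^{-11} i$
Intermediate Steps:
$v{\left(R \right)} = 3$
$b{\left(r,l \right)} = \frac{3 l}{8}$ ($b{\left(r,l \right)} = - \frac{l \left(-3\right)}{8} = - \frac{\left(-3\right) l}{8} = \frac{3 l}{8}$)
$Q{\left(d,A \right)} = - \frac{15}{8}$ ($Q{\left(d,A \right)} = \frac{3}{8} \left(-5\right) = - \frac{15}{8}$)
$a{\left(O \right)} = \frac{1}{- \frac{15}{8} + O}$ ($a{\left(O \right)} = \frac{1}{O - \frac{15}{8}} = \frac{1}{- \frac{15}{8} + O}$)
$\frac{1}{-80850 + a{\left(J{\left(-6 \right)} \right)}} = \frac{1}{-80850 + \frac{8}{-15 + 8 \sqrt{-4 - 6}}} = \frac{1}{-80850 + \frac{8}{-15 + 8 \sqrt{-10}}} = \frac{1}{-80850 + \frac{8}{-15 + 8 i \sqrt{10}}}$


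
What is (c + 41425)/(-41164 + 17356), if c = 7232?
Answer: -16219/7936 ≈ -2.0437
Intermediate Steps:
(c + 41425)/(-41164 + 17356) = (7232 + 41425)/(-41164 + 17356) = 48657/(-23808) = 48657*(-1/23808) = -16219/7936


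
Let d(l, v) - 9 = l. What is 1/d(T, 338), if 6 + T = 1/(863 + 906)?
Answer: 1769/5308 ≈ 0.33327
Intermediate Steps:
T = -10613/1769 (T = -6 + 1/(863 + 906) = -6 + 1/1769 = -10613/1769 ≈ -5.9994)
d(l, v) = 9 + l
1/d(T, 338) = 1/(9 - 10613/1769) = 1/(5308/1769) = 1769/5308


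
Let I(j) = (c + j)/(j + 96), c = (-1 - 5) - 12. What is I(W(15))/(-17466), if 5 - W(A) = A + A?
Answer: 43/1240086 ≈ 3.4675e-5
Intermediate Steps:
W(A) = 5 - 2*A (W(A) = 5 - (A + A) = 5 - 2*A)
c = -18 (c = -6 - 12 = -18)
I(j) = (-18 + j)/(96 + j) (I(j) = (-18 + j)/(j + 96) = (-18 + j)/(96 + j))
I(W(15))/(-17466) = ((-18 + (5 - 2*15))/(96 + (5 - 2*15)))/(-17466) = ((-18 + (5 - 30))/(96 + (5 - 30)))*(-1/17466) = ((-18 - 25)/(96 - 25))*(-1/17466) = (-43/71)*(-1/17466) = ((1/71)*(-43))*(-1/17466) = -43/71*(-1/17466) = 43/1240086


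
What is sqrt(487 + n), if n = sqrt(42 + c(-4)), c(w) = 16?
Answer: sqrt(487 + sqrt(58)) ≈ 22.240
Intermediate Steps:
n = sqrt(58) (n = sqrt(42 + 16) = sqrt(58) ≈ 7.6158)
sqrt(487 + n) = sqrt(487 + sqrt(58))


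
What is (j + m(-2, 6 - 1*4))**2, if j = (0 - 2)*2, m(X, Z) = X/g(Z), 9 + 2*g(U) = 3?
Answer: 100/9 ≈ 11.111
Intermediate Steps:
g(U) = -3 (g(U) = -9/2 + (1/2)*3 = -9/2 + 3/2 = -3)
m(X, Z) = -X/3 (m(X, Z) = X/(-3) = X*(-1/3) = -X/3)
j = -4 (j = -2*2 = -4)
(j + m(-2, 6 - 1*4))**2 = (-4 - 1/3*(-2))**2 = (-4 + 2/3)**2 = (-10/3)**2 = 100/9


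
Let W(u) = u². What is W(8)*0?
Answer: 0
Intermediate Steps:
W(8)*0 = 8²*0 = 64*0 = 0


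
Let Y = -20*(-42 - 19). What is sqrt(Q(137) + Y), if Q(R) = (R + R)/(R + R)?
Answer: sqrt(1221) ≈ 34.943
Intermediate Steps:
Q(R) = 1 (Q(R) = (2*R)/((2*R)) = (2*R)*(1/(2*R)) = 1)
Y = 1220 (Y = -20*(-61) = 1220)
sqrt(Q(137) + Y) = sqrt(1 + 1220) = sqrt(1221)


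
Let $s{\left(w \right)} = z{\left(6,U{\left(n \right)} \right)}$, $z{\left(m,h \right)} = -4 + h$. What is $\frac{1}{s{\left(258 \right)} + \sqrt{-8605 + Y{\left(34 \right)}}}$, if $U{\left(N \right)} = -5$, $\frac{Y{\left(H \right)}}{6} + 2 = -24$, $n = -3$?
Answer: $- \frac{9}{8842} - \frac{i \sqrt{8761}}{8842} \approx -0.0010179 - 0.010586 i$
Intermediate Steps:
$Y{\left(H \right)} = -156$ ($Y{\left(H \right)} = -12 + 6 \left(-24\right) = -12 - 144 = -156$)
$s{\left(w \right)} = -9$ ($s{\left(w \right)} = -4 - 5 = -9$)
$\frac{1}{s{\left(258 \right)} + \sqrt{-8605 + Y{\left(34 \right)}}} = \frac{1}{-9 + \sqrt{-8605 - 156}} = \frac{1}{-9 + \sqrt{-8761}} = \frac{1}{-9 + i \sqrt{8761}}$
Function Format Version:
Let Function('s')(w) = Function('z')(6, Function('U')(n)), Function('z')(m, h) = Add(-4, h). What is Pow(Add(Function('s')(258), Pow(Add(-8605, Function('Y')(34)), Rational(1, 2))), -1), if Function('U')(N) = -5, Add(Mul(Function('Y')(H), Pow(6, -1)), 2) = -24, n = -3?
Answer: Add(Rational(-9, 8842), Mul(Rational(-1, 8842), I, Pow(8761, Rational(1, 2)))) ≈ Add(-0.0010179, Mul(-0.010586, I))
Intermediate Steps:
Function('Y')(H) = -156 (Function('Y')(H) = Add(-12, Mul(6, -24)) = Add(-12, -144) = -156)
Function('s')(w) = -9 (Function('s')(w) = Add(-4, -5) = -9)
Pow(Add(Function('s')(258), Pow(Add(-8605, Function('Y')(34)), Rational(1, 2))), -1) = Pow(Add(-9, Pow(Add(-8605, -156), Rational(1, 2))), -1) = Pow(Add(-9, Pow(-8761, Rational(1, 2))), -1) = Pow(Add(-9, Mul(I, Pow(8761, Rational(1, 2)))), -1)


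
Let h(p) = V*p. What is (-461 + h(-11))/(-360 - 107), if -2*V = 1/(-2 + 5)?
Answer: 2755/2802 ≈ 0.98323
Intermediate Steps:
V = -⅙ (V = -1/(2*(-2 + 5)) = -½/3 = -½*⅓ = -⅙ ≈ -0.16667)
h(p) = -p/6
(-461 + h(-11))/(-360 - 107) = (-461 - ⅙*(-11))/(-360 - 107) = (-461 + 11/6)/(-467) = -2755/6*(-1/467) = 2755/2802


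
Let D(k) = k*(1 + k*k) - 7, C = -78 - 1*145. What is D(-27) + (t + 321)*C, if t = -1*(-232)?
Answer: -143036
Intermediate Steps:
t = 232
C = -223 (C = -78 - 145 = -223)
D(k) = -7 + k*(1 + k**2) (D(k) = k*(1 + k**2) - 7 = -7 + k*(1 + k**2))
D(-27) + (t + 321)*C = (-7 - 27 + (-27)**3) + (232 + 321)*(-223) = (-7 - 27 - 19683) + 553*(-223) = -19717 - 123319 = -143036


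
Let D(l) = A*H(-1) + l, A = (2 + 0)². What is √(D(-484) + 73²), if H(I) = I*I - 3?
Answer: √4837 ≈ 69.549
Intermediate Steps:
H(I) = -3 + I² (H(I) = I² - 3 = -3 + I²)
A = 4 (A = 2² = 4)
D(l) = -8 + l (D(l) = 4*(-3 + (-1)²) + l = 4*(-3 + 1) + l = 4*(-2) + l = -8 + l)
√(D(-484) + 73²) = √((-8 - 484) + 73²) = √(-492 + 5329) = √4837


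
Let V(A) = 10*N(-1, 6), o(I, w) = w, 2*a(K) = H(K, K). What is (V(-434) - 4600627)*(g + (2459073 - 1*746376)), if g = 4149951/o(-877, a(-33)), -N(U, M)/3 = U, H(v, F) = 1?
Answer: -46063932921603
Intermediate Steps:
a(K) = ½ (a(K) = (½)*1 = ½)
N(U, M) = -3*U
g = 8299902 (g = 4149951/(½) = 4149951*2 = 8299902)
V(A) = 30 (V(A) = 10*(-3*(-1)) = 10*3 = 30)
(V(-434) - 4600627)*(g + (2459073 - 1*746376)) = (30 - 4600627)*(8299902 + (2459073 - 1*746376)) = -4600597*(8299902 + (2459073 - 746376)) = -4600597*(8299902 + 1712697) = -4600597*10012599 = -46063932921603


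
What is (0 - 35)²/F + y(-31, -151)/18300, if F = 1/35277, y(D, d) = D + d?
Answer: 395411073659/9150 ≈ 4.3214e+7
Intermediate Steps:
F = 1/35277 ≈ 2.8347e-5
(0 - 35)²/F + y(-31, -151)/18300 = (0 - 35)²/(1/35277) + (-31 - 151)/18300 = (-35)²*35277 - 182*1/18300 = 1225*35277 - 91/9150 = 43214325 - 91/9150 = 395411073659/9150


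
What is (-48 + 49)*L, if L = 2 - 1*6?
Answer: -4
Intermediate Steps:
L = -4 (L = 2 - 6 = -4)
(-48 + 49)*L = (-48 + 49)*(-4) = 1*(-4) = -4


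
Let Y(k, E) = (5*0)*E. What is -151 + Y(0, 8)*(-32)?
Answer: -151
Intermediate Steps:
Y(k, E) = 0 (Y(k, E) = 0*E = 0)
-151 + Y(0, 8)*(-32) = -151 + 0*(-32) = -151 + 0 = -151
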